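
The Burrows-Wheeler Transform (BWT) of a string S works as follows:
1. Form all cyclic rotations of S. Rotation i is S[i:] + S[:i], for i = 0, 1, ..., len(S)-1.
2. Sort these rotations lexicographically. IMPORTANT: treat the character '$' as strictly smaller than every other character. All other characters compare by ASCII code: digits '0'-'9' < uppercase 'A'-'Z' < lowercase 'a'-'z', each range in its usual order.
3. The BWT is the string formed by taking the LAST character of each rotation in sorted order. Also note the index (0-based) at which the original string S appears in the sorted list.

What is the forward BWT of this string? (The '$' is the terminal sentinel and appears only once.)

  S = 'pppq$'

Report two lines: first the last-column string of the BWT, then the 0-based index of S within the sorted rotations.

Answer: q$ppp
1

Derivation:
All 5 rotations (rotation i = S[i:]+S[:i]):
  rot[0] = pppq$
  rot[1] = ppq$p
  rot[2] = pq$pp
  rot[3] = q$ppp
  rot[4] = $pppq
Sorted (with $ < everything):
  sorted[0] = $pppq  (last char: 'q')
  sorted[1] = pppq$  (last char: '$')
  sorted[2] = ppq$p  (last char: 'p')
  sorted[3] = pq$pp  (last char: 'p')
  sorted[4] = q$ppp  (last char: 'p')
Last column: q$ppp
Original string S is at sorted index 1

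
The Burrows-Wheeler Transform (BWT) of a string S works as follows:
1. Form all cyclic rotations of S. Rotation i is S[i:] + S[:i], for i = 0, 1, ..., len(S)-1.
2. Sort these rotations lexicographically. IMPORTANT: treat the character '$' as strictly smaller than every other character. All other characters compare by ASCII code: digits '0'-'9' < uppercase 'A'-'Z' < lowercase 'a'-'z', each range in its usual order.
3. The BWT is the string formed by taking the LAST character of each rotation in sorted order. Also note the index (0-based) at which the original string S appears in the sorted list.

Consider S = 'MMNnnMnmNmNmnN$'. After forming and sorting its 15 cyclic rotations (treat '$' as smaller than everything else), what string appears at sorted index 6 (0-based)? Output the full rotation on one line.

All 15 rotations (rotation i = S[i:]+S[:i]):
  rot[0] = MMNnnMnmNmNmnN$
  rot[1] = MNnnMnmNmNmnN$M
  rot[2] = NnnMnmNmNmnN$MM
  rot[3] = nnMnmNmNmnN$MMN
  rot[4] = nMnmNmNmnN$MMNn
  rot[5] = MnmNmNmnN$MMNnn
  rot[6] = nmNmNmnN$MMNnnM
  rot[7] = mNmNmnN$MMNnnMn
  rot[8] = NmNmnN$MMNnnMnm
  rot[9] = mNmnN$MMNnnMnmN
  rot[10] = NmnN$MMNnnMnmNm
  rot[11] = mnN$MMNnnMnmNmN
  rot[12] = nN$MMNnnMnmNmNm
  rot[13] = N$MMNnnMnmNmNmn
  rot[14] = $MMNnnMnmNmNmnN
Sorted (with $ < everything):
  sorted[0] = $MMNnnMnmNmNmnN
  sorted[1] = MMNnnMnmNmNmnN$
  sorted[2] = MNnnMnmNmNmnN$M
  sorted[3] = MnmNmNmnN$MMNnn
  sorted[4] = N$MMNnnMnmNmNmn
  sorted[5] = NmNmnN$MMNnnMnm
  sorted[6] = NmnN$MMNnnMnmNm
  sorted[7] = NnnMnmNmNmnN$MM
  sorted[8] = mNmNmnN$MMNnnMn
  sorted[9] = mNmnN$MMNnnMnmN
  sorted[10] = mnN$MMNnnMnmNmN
  sorted[11] = nMnmNmNmnN$MMNn
  sorted[12] = nN$MMNnnMnmNmNm
  sorted[13] = nmNmNmnN$MMNnnM
  sorted[14] = nnMnmNmNmnN$MMN
sorted[6] = NmnN$MMNnnMnmNm

Answer: NmnN$MMNnnMnmNm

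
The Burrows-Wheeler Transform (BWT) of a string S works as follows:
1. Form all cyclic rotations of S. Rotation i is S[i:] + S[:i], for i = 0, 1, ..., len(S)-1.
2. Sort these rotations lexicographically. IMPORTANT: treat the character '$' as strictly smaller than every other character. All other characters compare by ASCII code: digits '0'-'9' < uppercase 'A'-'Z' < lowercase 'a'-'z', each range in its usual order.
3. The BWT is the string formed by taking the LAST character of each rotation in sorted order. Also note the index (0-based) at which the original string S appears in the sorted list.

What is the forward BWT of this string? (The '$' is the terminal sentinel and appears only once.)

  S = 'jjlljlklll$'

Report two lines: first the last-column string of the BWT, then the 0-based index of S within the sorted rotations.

All 11 rotations (rotation i = S[i:]+S[:i]):
  rot[0] = jjlljlklll$
  rot[1] = jlljlklll$j
  rot[2] = lljlklll$jj
  rot[3] = ljlklll$jjl
  rot[4] = jlklll$jjll
  rot[5] = lklll$jjllj
  rot[6] = klll$jjlljl
  rot[7] = lll$jjlljlk
  rot[8] = ll$jjlljlkl
  rot[9] = l$jjlljlkll
  rot[10] = $jjlljlklll
Sorted (with $ < everything):
  sorted[0] = $jjlljlklll  (last char: 'l')
  sorted[1] = jjlljlklll$  (last char: '$')
  sorted[2] = jlklll$jjll  (last char: 'l')
  sorted[3] = jlljlklll$j  (last char: 'j')
  sorted[4] = klll$jjlljl  (last char: 'l')
  sorted[5] = l$jjlljlkll  (last char: 'l')
  sorted[6] = ljlklll$jjl  (last char: 'l')
  sorted[7] = lklll$jjllj  (last char: 'j')
  sorted[8] = ll$jjlljlkl  (last char: 'l')
  sorted[9] = lljlklll$jj  (last char: 'j')
  sorted[10] = lll$jjlljlk  (last char: 'k')
Last column: l$ljllljljk
Original string S is at sorted index 1

Answer: l$ljllljljk
1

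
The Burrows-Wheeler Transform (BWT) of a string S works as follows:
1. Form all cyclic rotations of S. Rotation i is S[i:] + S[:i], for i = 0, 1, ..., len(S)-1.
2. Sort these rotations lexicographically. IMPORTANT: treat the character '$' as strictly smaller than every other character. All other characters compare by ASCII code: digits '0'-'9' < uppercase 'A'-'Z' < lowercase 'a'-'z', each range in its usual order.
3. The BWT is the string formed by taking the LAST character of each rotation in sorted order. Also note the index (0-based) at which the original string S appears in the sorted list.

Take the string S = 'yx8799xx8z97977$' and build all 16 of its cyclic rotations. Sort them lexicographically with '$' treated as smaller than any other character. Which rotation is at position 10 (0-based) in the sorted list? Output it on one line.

All 16 rotations (rotation i = S[i:]+S[:i]):
  rot[0] = yx8799xx8z97977$
  rot[1] = x8799xx8z97977$y
  rot[2] = 8799xx8z97977$yx
  rot[3] = 799xx8z97977$yx8
  rot[4] = 99xx8z97977$yx87
  rot[5] = 9xx8z97977$yx879
  rot[6] = xx8z97977$yx8799
  rot[7] = x8z97977$yx8799x
  rot[8] = 8z97977$yx8799xx
  rot[9] = z97977$yx8799xx8
  rot[10] = 97977$yx8799xx8z
  rot[11] = 7977$yx8799xx8z9
  rot[12] = 977$yx8799xx8z97
  rot[13] = 77$yx8799xx8z979
  rot[14] = 7$yx8799xx8z9797
  rot[15] = $yx8799xx8z97977
Sorted (with $ < everything):
  sorted[0] = $yx8799xx8z97977
  sorted[1] = 7$yx8799xx8z9797
  sorted[2] = 77$yx8799xx8z979
  sorted[3] = 7977$yx8799xx8z9
  sorted[4] = 799xx8z97977$yx8
  sorted[5] = 8799xx8z97977$yx
  sorted[6] = 8z97977$yx8799xx
  sorted[7] = 977$yx8799xx8z97
  sorted[8] = 97977$yx8799xx8z
  sorted[9] = 99xx8z97977$yx87
  sorted[10] = 9xx8z97977$yx879
  sorted[11] = x8799xx8z97977$y
  sorted[12] = x8z97977$yx8799x
  sorted[13] = xx8z97977$yx8799
  sorted[14] = yx8799xx8z97977$
  sorted[15] = z97977$yx8799xx8
sorted[10] = 9xx8z97977$yx879

Answer: 9xx8z97977$yx879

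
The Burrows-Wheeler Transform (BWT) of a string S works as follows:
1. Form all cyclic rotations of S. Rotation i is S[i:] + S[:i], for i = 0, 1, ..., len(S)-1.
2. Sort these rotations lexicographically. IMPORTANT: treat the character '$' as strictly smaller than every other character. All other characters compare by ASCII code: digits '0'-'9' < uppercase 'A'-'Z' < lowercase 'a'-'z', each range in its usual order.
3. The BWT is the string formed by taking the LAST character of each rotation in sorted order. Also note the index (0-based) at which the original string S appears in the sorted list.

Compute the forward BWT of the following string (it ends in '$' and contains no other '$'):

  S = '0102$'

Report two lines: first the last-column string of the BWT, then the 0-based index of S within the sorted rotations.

All 5 rotations (rotation i = S[i:]+S[:i]):
  rot[0] = 0102$
  rot[1] = 102$0
  rot[2] = 02$01
  rot[3] = 2$010
  rot[4] = $0102
Sorted (with $ < everything):
  sorted[0] = $0102  (last char: '2')
  sorted[1] = 0102$  (last char: '$')
  sorted[2] = 02$01  (last char: '1')
  sorted[3] = 102$0  (last char: '0')
  sorted[4] = 2$010  (last char: '0')
Last column: 2$100
Original string S is at sorted index 1

Answer: 2$100
1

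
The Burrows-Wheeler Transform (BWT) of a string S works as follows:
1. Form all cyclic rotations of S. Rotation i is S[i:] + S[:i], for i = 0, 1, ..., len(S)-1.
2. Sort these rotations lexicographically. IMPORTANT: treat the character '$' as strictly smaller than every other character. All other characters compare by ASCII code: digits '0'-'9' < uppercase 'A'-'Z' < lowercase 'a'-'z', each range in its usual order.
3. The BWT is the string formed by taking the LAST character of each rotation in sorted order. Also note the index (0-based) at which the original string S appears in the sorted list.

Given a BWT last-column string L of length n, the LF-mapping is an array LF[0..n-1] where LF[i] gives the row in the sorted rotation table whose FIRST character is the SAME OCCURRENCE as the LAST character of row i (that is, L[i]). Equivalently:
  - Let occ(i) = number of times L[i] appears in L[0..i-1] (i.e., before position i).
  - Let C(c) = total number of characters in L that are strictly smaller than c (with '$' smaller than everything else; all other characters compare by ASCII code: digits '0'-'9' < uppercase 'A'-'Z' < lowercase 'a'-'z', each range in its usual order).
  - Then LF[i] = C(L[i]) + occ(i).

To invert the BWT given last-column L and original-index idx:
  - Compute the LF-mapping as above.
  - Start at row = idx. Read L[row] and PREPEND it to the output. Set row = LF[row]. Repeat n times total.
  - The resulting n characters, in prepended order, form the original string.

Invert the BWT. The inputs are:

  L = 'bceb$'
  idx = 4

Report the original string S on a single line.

Answer: ebcb$

Derivation:
LF mapping: 1 3 4 2 0
Walk LF starting at row 4, prepending L[row]:
  step 1: row=4, L[4]='$', prepend. Next row=LF[4]=0
  step 2: row=0, L[0]='b', prepend. Next row=LF[0]=1
  step 3: row=1, L[1]='c', prepend. Next row=LF[1]=3
  step 4: row=3, L[3]='b', prepend. Next row=LF[3]=2
  step 5: row=2, L[2]='e', prepend. Next row=LF[2]=4
Reversed output: ebcb$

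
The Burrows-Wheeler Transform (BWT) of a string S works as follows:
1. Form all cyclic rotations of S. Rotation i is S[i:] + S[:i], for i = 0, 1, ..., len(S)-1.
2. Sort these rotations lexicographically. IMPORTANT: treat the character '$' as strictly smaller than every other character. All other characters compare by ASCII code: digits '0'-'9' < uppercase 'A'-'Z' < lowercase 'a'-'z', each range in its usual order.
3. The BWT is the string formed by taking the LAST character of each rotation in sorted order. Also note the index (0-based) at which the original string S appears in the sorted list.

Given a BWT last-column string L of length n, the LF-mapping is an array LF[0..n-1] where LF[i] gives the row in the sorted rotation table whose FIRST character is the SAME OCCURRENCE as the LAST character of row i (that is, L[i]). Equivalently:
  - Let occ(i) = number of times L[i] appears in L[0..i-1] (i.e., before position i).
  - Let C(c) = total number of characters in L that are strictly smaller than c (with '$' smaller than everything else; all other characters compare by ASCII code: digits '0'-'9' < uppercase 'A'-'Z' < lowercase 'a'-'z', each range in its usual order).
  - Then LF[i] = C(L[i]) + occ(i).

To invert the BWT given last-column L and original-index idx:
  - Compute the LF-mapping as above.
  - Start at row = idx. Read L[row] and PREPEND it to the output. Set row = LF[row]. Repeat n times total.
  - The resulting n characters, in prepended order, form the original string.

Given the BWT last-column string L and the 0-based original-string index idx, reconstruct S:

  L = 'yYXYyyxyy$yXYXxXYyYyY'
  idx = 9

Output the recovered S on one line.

LF mapping: 13 5 1 6 14 15 11 16 17 0 18 2 7 3 12 4 8 19 9 20 10
Walk LF starting at row 9, prepending L[row]:
  step 1: row=9, L[9]='$', prepend. Next row=LF[9]=0
  step 2: row=0, L[0]='y', prepend. Next row=LF[0]=13
  step 3: row=13, L[13]='X', prepend. Next row=LF[13]=3
  step 4: row=3, L[3]='Y', prepend. Next row=LF[3]=6
  step 5: row=6, L[6]='x', prepend. Next row=LF[6]=11
  step 6: row=11, L[11]='X', prepend. Next row=LF[11]=2
  step 7: row=2, L[2]='X', prepend. Next row=LF[2]=1
  step 8: row=1, L[1]='Y', prepend. Next row=LF[1]=5
  step 9: row=5, L[5]='y', prepend. Next row=LF[5]=15
  step 10: row=15, L[15]='X', prepend. Next row=LF[15]=4
  step 11: row=4, L[4]='y', prepend. Next row=LF[4]=14
  step 12: row=14, L[14]='x', prepend. Next row=LF[14]=12
  step 13: row=12, L[12]='Y', prepend. Next row=LF[12]=7
  step 14: row=7, L[7]='y', prepend. Next row=LF[7]=16
  step 15: row=16, L[16]='Y', prepend. Next row=LF[16]=8
  step 16: row=8, L[8]='y', prepend. Next row=LF[8]=17
  step 17: row=17, L[17]='y', prepend. Next row=LF[17]=19
  step 18: row=19, L[19]='y', prepend. Next row=LF[19]=20
  step 19: row=20, L[20]='Y', prepend. Next row=LF[20]=10
  step 20: row=10, L[10]='y', prepend. Next row=LF[10]=18
  step 21: row=18, L[18]='Y', prepend. Next row=LF[18]=9
Reversed output: YyYyyyYyYxyXyYXXxYXy$

Answer: YyYyyyYyYxyXyYXXxYXy$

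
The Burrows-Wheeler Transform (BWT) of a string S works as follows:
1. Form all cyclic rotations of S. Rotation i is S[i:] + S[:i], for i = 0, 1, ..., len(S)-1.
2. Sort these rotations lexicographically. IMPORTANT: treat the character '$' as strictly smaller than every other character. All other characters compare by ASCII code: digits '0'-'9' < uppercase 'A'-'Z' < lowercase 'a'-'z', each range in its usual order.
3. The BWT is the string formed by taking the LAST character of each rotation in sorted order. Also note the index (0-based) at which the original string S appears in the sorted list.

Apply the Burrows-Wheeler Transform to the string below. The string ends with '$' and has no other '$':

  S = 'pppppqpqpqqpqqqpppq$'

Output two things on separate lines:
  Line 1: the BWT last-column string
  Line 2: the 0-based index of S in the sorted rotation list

Answer: q$pqpppppqqqpqppqqpp
1

Derivation:
All 20 rotations (rotation i = S[i:]+S[:i]):
  rot[0] = pppppqpqpqqpqqqpppq$
  rot[1] = ppppqpqpqqpqqqpppq$p
  rot[2] = pppqpqpqqpqqqpppq$pp
  rot[3] = ppqpqpqqpqqqpppq$ppp
  rot[4] = pqpqpqqpqqqpppq$pppp
  rot[5] = qpqpqqpqqqpppq$ppppp
  rot[6] = pqpqqpqqqpppq$pppppq
  rot[7] = qpqqpqqqpppq$pppppqp
  rot[8] = pqqpqqqpppq$pppppqpq
  rot[9] = qqpqqqpppq$pppppqpqp
  rot[10] = qpqqqpppq$pppppqpqpq
  rot[11] = pqqqpppq$pppppqpqpqq
  rot[12] = qqqpppq$pppppqpqpqqp
  rot[13] = qqpppq$pppppqpqpqqpq
  rot[14] = qpppq$pppppqpqpqqpqq
  rot[15] = pppq$pppppqpqpqqpqqq
  rot[16] = ppq$pppppqpqpqqpqqqp
  rot[17] = pq$pppppqpqpqqpqqqpp
  rot[18] = q$pppppqpqpqqpqqqppp
  rot[19] = $pppppqpqpqqpqqqpppq
Sorted (with $ < everything):
  sorted[0] = $pppppqpqpqqpqqqpppq  (last char: 'q')
  sorted[1] = pppppqpqpqqpqqqpppq$  (last char: '$')
  sorted[2] = ppppqpqpqqpqqqpppq$p  (last char: 'p')
  sorted[3] = pppq$pppppqpqpqqpqqq  (last char: 'q')
  sorted[4] = pppqpqpqqpqqqpppq$pp  (last char: 'p')
  sorted[5] = ppq$pppppqpqpqqpqqqp  (last char: 'p')
  sorted[6] = ppqpqpqqpqqqpppq$ppp  (last char: 'p')
  sorted[7] = pq$pppppqpqpqqpqqqpp  (last char: 'p')
  sorted[8] = pqpqpqqpqqqpppq$pppp  (last char: 'p')
  sorted[9] = pqpqqpqqqpppq$pppppq  (last char: 'q')
  sorted[10] = pqqpqqqpppq$pppppqpq  (last char: 'q')
  sorted[11] = pqqqpppq$pppppqpqpqq  (last char: 'q')
  sorted[12] = q$pppppqpqpqqpqqqppp  (last char: 'p')
  sorted[13] = qpppq$pppppqpqpqqpqq  (last char: 'q')
  sorted[14] = qpqpqqpqqqpppq$ppppp  (last char: 'p')
  sorted[15] = qpqqpqqqpppq$pppppqp  (last char: 'p')
  sorted[16] = qpqqqpppq$pppppqpqpq  (last char: 'q')
  sorted[17] = qqpppq$pppppqpqpqqpq  (last char: 'q')
  sorted[18] = qqpqqqpppq$pppppqpqp  (last char: 'p')
  sorted[19] = qqqpppq$pppppqpqpqqp  (last char: 'p')
Last column: q$pqpppppqqqpqppqqpp
Original string S is at sorted index 1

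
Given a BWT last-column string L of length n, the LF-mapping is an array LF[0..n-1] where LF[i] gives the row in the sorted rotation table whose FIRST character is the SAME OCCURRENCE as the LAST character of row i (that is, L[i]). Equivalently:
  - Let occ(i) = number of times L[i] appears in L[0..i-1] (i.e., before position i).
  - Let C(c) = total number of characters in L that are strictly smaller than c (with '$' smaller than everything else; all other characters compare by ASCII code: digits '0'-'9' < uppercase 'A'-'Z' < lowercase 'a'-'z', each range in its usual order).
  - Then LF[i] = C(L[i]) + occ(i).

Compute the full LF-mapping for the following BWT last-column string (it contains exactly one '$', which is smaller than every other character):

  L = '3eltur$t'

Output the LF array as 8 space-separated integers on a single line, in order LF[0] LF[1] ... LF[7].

Char counts: '$':1, '3':1, 'e':1, 'l':1, 'r':1, 't':2, 'u':1
C (first-col start): C('$')=0, C('3')=1, C('e')=2, C('l')=3, C('r')=4, C('t')=5, C('u')=7
L[0]='3': occ=0, LF[0]=C('3')+0=1+0=1
L[1]='e': occ=0, LF[1]=C('e')+0=2+0=2
L[2]='l': occ=0, LF[2]=C('l')+0=3+0=3
L[3]='t': occ=0, LF[3]=C('t')+0=5+0=5
L[4]='u': occ=0, LF[4]=C('u')+0=7+0=7
L[5]='r': occ=0, LF[5]=C('r')+0=4+0=4
L[6]='$': occ=0, LF[6]=C('$')+0=0+0=0
L[7]='t': occ=1, LF[7]=C('t')+1=5+1=6

Answer: 1 2 3 5 7 4 0 6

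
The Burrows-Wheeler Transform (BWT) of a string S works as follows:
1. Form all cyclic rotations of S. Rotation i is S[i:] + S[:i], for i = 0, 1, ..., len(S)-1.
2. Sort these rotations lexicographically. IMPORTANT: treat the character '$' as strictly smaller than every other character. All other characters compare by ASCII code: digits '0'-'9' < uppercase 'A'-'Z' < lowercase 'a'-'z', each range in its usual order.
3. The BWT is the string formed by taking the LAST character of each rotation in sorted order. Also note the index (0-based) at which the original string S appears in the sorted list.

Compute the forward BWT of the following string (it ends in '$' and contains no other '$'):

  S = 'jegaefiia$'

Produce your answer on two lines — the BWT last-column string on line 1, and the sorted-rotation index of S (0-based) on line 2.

Answer: aigajeeif$
9

Derivation:
All 10 rotations (rotation i = S[i:]+S[:i]):
  rot[0] = jegaefiia$
  rot[1] = egaefiia$j
  rot[2] = gaefiia$je
  rot[3] = aefiia$jeg
  rot[4] = efiia$jega
  rot[5] = fiia$jegae
  rot[6] = iia$jegaef
  rot[7] = ia$jegaefi
  rot[8] = a$jegaefii
  rot[9] = $jegaefiia
Sorted (with $ < everything):
  sorted[0] = $jegaefiia  (last char: 'a')
  sorted[1] = a$jegaefii  (last char: 'i')
  sorted[2] = aefiia$jeg  (last char: 'g')
  sorted[3] = efiia$jega  (last char: 'a')
  sorted[4] = egaefiia$j  (last char: 'j')
  sorted[5] = fiia$jegae  (last char: 'e')
  sorted[6] = gaefiia$je  (last char: 'e')
  sorted[7] = ia$jegaefi  (last char: 'i')
  sorted[8] = iia$jegaef  (last char: 'f')
  sorted[9] = jegaefiia$  (last char: '$')
Last column: aigajeeif$
Original string S is at sorted index 9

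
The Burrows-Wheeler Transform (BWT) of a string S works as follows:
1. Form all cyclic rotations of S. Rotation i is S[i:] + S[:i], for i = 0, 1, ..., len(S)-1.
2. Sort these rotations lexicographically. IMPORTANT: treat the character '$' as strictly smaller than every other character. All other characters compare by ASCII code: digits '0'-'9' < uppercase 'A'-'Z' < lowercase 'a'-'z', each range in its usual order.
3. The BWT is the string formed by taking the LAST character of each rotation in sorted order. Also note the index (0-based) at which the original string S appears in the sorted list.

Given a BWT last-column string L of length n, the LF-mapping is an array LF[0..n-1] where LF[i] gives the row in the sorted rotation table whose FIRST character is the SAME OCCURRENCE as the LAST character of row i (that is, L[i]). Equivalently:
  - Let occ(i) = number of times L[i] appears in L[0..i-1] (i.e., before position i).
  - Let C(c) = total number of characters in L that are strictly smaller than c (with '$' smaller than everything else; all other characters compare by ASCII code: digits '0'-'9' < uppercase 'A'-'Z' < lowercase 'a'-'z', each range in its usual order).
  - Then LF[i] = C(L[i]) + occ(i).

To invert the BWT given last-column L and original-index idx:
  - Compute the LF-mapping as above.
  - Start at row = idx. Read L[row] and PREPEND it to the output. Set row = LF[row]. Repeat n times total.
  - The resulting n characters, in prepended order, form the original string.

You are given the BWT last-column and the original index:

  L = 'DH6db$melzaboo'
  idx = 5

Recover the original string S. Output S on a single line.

LF mapping: 2 3 1 7 5 0 10 8 9 13 4 6 11 12
Walk LF starting at row 5, prepending L[row]:
  step 1: row=5, L[5]='$', prepend. Next row=LF[5]=0
  step 2: row=0, L[0]='D', prepend. Next row=LF[0]=2
  step 3: row=2, L[2]='6', prepend. Next row=LF[2]=1
  step 4: row=1, L[1]='H', prepend. Next row=LF[1]=3
  step 5: row=3, L[3]='d', prepend. Next row=LF[3]=7
  step 6: row=7, L[7]='e', prepend. Next row=LF[7]=8
  step 7: row=8, L[8]='l', prepend. Next row=LF[8]=9
  step 8: row=9, L[9]='z', prepend. Next row=LF[9]=13
  step 9: row=13, L[13]='o', prepend. Next row=LF[13]=12
  step 10: row=12, L[12]='o', prepend. Next row=LF[12]=11
  step 11: row=11, L[11]='b', prepend. Next row=LF[11]=6
  step 12: row=6, L[6]='m', prepend. Next row=LF[6]=10
  step 13: row=10, L[10]='a', prepend. Next row=LF[10]=4
  step 14: row=4, L[4]='b', prepend. Next row=LF[4]=5
Reversed output: bamboozledH6D$

Answer: bamboozledH6D$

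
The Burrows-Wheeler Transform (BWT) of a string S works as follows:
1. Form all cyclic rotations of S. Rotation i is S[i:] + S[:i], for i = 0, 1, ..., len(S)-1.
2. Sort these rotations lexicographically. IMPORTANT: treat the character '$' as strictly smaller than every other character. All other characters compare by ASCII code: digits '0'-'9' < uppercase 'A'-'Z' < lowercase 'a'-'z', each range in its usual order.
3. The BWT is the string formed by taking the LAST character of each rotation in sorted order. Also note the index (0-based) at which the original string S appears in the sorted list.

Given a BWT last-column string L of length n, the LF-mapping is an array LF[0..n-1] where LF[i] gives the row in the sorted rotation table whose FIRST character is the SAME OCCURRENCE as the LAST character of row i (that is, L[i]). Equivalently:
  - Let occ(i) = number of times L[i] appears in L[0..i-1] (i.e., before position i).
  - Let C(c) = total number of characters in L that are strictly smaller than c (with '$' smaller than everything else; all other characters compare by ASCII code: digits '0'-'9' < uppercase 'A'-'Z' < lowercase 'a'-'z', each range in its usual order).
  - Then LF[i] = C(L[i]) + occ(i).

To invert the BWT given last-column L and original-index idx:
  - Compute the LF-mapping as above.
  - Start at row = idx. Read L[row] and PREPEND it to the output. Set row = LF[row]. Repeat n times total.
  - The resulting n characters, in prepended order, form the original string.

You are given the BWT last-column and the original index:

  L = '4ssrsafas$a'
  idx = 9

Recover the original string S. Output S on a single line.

LF mapping: 1 7 8 6 9 2 5 3 10 0 4
Walk LF starting at row 9, prepending L[row]:
  step 1: row=9, L[9]='$', prepend. Next row=LF[9]=0
  step 2: row=0, L[0]='4', prepend. Next row=LF[0]=1
  step 3: row=1, L[1]='s', prepend. Next row=LF[1]=7
  step 4: row=7, L[7]='a', prepend. Next row=LF[7]=3
  step 5: row=3, L[3]='r', prepend. Next row=LF[3]=6
  step 6: row=6, L[6]='f', prepend. Next row=LF[6]=5
  step 7: row=5, L[5]='a', prepend. Next row=LF[5]=2
  step 8: row=2, L[2]='s', prepend. Next row=LF[2]=8
  step 9: row=8, L[8]='s', prepend. Next row=LF[8]=10
  step 10: row=10, L[10]='a', prepend. Next row=LF[10]=4
  step 11: row=4, L[4]='s', prepend. Next row=LF[4]=9
Reversed output: sassafras4$

Answer: sassafras4$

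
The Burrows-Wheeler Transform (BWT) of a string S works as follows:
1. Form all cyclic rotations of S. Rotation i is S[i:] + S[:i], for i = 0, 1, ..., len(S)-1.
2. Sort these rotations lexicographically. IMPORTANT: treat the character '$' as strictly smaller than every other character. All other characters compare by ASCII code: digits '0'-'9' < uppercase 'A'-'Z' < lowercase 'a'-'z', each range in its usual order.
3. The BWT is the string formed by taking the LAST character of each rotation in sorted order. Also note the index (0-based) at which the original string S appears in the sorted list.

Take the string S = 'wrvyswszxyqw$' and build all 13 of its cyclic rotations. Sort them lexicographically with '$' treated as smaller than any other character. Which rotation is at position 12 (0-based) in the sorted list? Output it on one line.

Answer: zxyqw$wrvysws

Derivation:
All 13 rotations (rotation i = S[i:]+S[:i]):
  rot[0] = wrvyswszxyqw$
  rot[1] = rvyswszxyqw$w
  rot[2] = vyswszxyqw$wr
  rot[3] = yswszxyqw$wrv
  rot[4] = swszxyqw$wrvy
  rot[5] = wszxyqw$wrvys
  rot[6] = szxyqw$wrvysw
  rot[7] = zxyqw$wrvysws
  rot[8] = xyqw$wrvyswsz
  rot[9] = yqw$wrvyswszx
  rot[10] = qw$wrvyswszxy
  rot[11] = w$wrvyswszxyq
  rot[12] = $wrvyswszxyqw
Sorted (with $ < everything):
  sorted[0] = $wrvyswszxyqw
  sorted[1] = qw$wrvyswszxy
  sorted[2] = rvyswszxyqw$w
  sorted[3] = swszxyqw$wrvy
  sorted[4] = szxyqw$wrvysw
  sorted[5] = vyswszxyqw$wr
  sorted[6] = w$wrvyswszxyq
  sorted[7] = wrvyswszxyqw$
  sorted[8] = wszxyqw$wrvys
  sorted[9] = xyqw$wrvyswsz
  sorted[10] = yqw$wrvyswszx
  sorted[11] = yswszxyqw$wrv
  sorted[12] = zxyqw$wrvysws
sorted[12] = zxyqw$wrvysws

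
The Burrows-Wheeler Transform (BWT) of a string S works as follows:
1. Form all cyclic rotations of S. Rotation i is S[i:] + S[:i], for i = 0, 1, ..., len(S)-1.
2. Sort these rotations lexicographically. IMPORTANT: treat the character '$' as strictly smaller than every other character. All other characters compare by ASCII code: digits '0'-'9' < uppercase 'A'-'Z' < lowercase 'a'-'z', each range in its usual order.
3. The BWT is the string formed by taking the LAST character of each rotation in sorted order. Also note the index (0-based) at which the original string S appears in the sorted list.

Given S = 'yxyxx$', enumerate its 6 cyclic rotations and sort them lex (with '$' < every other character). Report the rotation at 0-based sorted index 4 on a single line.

Answer: yxx$yx

Derivation:
All 6 rotations (rotation i = S[i:]+S[:i]):
  rot[0] = yxyxx$
  rot[1] = xyxx$y
  rot[2] = yxx$yx
  rot[3] = xx$yxy
  rot[4] = x$yxyx
  rot[5] = $yxyxx
Sorted (with $ < everything):
  sorted[0] = $yxyxx
  sorted[1] = x$yxyx
  sorted[2] = xx$yxy
  sorted[3] = xyxx$y
  sorted[4] = yxx$yx
  sorted[5] = yxyxx$
sorted[4] = yxx$yx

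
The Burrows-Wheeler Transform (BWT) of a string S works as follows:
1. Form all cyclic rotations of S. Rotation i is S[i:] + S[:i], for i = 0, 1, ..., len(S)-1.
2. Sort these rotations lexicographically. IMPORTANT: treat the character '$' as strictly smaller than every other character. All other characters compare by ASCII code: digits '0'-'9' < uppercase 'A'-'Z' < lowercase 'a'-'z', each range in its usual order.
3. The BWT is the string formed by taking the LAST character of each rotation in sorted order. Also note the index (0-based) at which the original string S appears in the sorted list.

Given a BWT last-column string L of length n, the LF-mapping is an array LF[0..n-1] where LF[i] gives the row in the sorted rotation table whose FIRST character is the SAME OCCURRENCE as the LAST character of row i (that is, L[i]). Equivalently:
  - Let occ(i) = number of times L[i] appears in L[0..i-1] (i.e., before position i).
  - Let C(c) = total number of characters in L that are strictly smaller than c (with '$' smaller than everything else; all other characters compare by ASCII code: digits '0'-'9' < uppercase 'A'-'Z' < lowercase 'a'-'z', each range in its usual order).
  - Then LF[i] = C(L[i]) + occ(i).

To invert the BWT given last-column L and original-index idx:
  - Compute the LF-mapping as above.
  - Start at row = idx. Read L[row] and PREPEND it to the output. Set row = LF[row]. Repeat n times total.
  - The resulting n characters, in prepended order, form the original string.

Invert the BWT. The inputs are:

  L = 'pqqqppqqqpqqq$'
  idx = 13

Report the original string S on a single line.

Answer: qqqqqqppqqpqp$

Derivation:
LF mapping: 1 5 6 7 2 3 8 9 10 4 11 12 13 0
Walk LF starting at row 13, prepending L[row]:
  step 1: row=13, L[13]='$', prepend. Next row=LF[13]=0
  step 2: row=0, L[0]='p', prepend. Next row=LF[0]=1
  step 3: row=1, L[1]='q', prepend. Next row=LF[1]=5
  step 4: row=5, L[5]='p', prepend. Next row=LF[5]=3
  step 5: row=3, L[3]='q', prepend. Next row=LF[3]=7
  step 6: row=7, L[7]='q', prepend. Next row=LF[7]=9
  step 7: row=9, L[9]='p', prepend. Next row=LF[9]=4
  step 8: row=4, L[4]='p', prepend. Next row=LF[4]=2
  step 9: row=2, L[2]='q', prepend. Next row=LF[2]=6
  step 10: row=6, L[6]='q', prepend. Next row=LF[6]=8
  step 11: row=8, L[8]='q', prepend. Next row=LF[8]=10
  step 12: row=10, L[10]='q', prepend. Next row=LF[10]=11
  step 13: row=11, L[11]='q', prepend. Next row=LF[11]=12
  step 14: row=12, L[12]='q', prepend. Next row=LF[12]=13
Reversed output: qqqqqqppqqpqp$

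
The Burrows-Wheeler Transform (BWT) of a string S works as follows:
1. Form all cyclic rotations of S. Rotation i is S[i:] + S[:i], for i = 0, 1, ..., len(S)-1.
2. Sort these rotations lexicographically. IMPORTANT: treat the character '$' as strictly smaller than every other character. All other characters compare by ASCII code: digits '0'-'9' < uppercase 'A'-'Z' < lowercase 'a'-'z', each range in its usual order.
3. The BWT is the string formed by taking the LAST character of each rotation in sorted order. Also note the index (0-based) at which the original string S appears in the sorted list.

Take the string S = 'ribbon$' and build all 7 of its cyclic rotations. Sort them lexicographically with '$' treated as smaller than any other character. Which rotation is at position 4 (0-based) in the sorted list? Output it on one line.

Answer: n$ribbo

Derivation:
All 7 rotations (rotation i = S[i:]+S[:i]):
  rot[0] = ribbon$
  rot[1] = ibbon$r
  rot[2] = bbon$ri
  rot[3] = bon$rib
  rot[4] = on$ribb
  rot[5] = n$ribbo
  rot[6] = $ribbon
Sorted (with $ < everything):
  sorted[0] = $ribbon
  sorted[1] = bbon$ri
  sorted[2] = bon$rib
  sorted[3] = ibbon$r
  sorted[4] = n$ribbo
  sorted[5] = on$ribb
  sorted[6] = ribbon$
sorted[4] = n$ribbo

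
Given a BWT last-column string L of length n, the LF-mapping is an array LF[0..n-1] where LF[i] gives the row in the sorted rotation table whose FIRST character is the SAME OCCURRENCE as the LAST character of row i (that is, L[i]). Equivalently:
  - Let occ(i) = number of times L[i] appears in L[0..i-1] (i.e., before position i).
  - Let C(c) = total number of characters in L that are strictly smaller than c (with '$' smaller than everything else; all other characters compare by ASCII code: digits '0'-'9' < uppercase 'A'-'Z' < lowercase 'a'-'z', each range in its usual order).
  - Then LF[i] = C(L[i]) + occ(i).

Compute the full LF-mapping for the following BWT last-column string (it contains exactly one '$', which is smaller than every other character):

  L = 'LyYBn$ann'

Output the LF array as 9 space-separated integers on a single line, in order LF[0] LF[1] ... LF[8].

Answer: 2 8 3 1 5 0 4 6 7

Derivation:
Char counts: '$':1, 'B':1, 'L':1, 'Y':1, 'a':1, 'n':3, 'y':1
C (first-col start): C('$')=0, C('B')=1, C('L')=2, C('Y')=3, C('a')=4, C('n')=5, C('y')=8
L[0]='L': occ=0, LF[0]=C('L')+0=2+0=2
L[1]='y': occ=0, LF[1]=C('y')+0=8+0=8
L[2]='Y': occ=0, LF[2]=C('Y')+0=3+0=3
L[3]='B': occ=0, LF[3]=C('B')+0=1+0=1
L[4]='n': occ=0, LF[4]=C('n')+0=5+0=5
L[5]='$': occ=0, LF[5]=C('$')+0=0+0=0
L[6]='a': occ=0, LF[6]=C('a')+0=4+0=4
L[7]='n': occ=1, LF[7]=C('n')+1=5+1=6
L[8]='n': occ=2, LF[8]=C('n')+2=5+2=7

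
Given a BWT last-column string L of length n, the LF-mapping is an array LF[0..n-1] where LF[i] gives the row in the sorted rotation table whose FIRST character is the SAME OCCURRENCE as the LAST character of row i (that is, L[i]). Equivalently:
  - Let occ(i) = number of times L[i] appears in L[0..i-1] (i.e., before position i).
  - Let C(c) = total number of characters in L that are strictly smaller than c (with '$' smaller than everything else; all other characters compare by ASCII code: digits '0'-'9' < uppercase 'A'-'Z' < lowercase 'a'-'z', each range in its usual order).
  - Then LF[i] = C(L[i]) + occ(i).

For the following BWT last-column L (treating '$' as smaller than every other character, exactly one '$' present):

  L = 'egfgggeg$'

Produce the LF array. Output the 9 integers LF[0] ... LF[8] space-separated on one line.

Answer: 1 4 3 5 6 7 2 8 0

Derivation:
Char counts: '$':1, 'e':2, 'f':1, 'g':5
C (first-col start): C('$')=0, C('e')=1, C('f')=3, C('g')=4
L[0]='e': occ=0, LF[0]=C('e')+0=1+0=1
L[1]='g': occ=0, LF[1]=C('g')+0=4+0=4
L[2]='f': occ=0, LF[2]=C('f')+0=3+0=3
L[3]='g': occ=1, LF[3]=C('g')+1=4+1=5
L[4]='g': occ=2, LF[4]=C('g')+2=4+2=6
L[5]='g': occ=3, LF[5]=C('g')+3=4+3=7
L[6]='e': occ=1, LF[6]=C('e')+1=1+1=2
L[7]='g': occ=4, LF[7]=C('g')+4=4+4=8
L[8]='$': occ=0, LF[8]=C('$')+0=0+0=0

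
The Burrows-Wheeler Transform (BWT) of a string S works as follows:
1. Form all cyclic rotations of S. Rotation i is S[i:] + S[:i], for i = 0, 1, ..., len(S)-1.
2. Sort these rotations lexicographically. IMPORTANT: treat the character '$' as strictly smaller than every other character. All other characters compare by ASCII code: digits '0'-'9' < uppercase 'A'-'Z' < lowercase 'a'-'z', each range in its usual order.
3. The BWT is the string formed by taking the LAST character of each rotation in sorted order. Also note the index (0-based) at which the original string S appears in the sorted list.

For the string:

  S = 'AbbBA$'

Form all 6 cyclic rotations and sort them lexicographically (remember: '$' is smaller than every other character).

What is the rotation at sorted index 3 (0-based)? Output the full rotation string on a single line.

Answer: BA$Abb

Derivation:
All 6 rotations (rotation i = S[i:]+S[:i]):
  rot[0] = AbbBA$
  rot[1] = bbBA$A
  rot[2] = bBA$Ab
  rot[3] = BA$Abb
  rot[4] = A$AbbB
  rot[5] = $AbbBA
Sorted (with $ < everything):
  sorted[0] = $AbbBA
  sorted[1] = A$AbbB
  sorted[2] = AbbBA$
  sorted[3] = BA$Abb
  sorted[4] = bBA$Ab
  sorted[5] = bbBA$A
sorted[3] = BA$Abb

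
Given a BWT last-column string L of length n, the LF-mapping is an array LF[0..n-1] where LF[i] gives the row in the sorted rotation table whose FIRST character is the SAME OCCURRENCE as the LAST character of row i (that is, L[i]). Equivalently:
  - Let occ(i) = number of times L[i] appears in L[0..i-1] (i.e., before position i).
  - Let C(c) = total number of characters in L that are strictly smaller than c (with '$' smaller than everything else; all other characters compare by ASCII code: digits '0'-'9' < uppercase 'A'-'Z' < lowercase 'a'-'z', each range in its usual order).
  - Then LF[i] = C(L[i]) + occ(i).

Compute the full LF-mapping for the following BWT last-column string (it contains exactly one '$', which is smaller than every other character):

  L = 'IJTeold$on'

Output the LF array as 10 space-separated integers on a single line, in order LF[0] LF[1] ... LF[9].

Char counts: '$':1, 'I':1, 'J':1, 'T':1, 'd':1, 'e':1, 'l':1, 'n':1, 'o':2
C (first-col start): C('$')=0, C('I')=1, C('J')=2, C('T')=3, C('d')=4, C('e')=5, C('l')=6, C('n')=7, C('o')=8
L[0]='I': occ=0, LF[0]=C('I')+0=1+0=1
L[1]='J': occ=0, LF[1]=C('J')+0=2+0=2
L[2]='T': occ=0, LF[2]=C('T')+0=3+0=3
L[3]='e': occ=0, LF[3]=C('e')+0=5+0=5
L[4]='o': occ=0, LF[4]=C('o')+0=8+0=8
L[5]='l': occ=0, LF[5]=C('l')+0=6+0=6
L[6]='d': occ=0, LF[6]=C('d')+0=4+0=4
L[7]='$': occ=0, LF[7]=C('$')+0=0+0=0
L[8]='o': occ=1, LF[8]=C('o')+1=8+1=9
L[9]='n': occ=0, LF[9]=C('n')+0=7+0=7

Answer: 1 2 3 5 8 6 4 0 9 7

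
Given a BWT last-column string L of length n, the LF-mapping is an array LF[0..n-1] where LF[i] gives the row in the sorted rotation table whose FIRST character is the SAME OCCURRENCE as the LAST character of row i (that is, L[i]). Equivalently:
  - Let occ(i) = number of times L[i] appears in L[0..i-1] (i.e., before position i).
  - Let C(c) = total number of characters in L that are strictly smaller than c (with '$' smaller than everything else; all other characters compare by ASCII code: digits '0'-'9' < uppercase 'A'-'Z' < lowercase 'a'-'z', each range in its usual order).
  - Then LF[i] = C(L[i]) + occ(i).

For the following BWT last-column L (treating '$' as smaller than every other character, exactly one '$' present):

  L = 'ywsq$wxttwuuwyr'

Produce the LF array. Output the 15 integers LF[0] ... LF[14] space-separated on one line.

Answer: 13 8 3 1 0 9 12 4 5 10 6 7 11 14 2

Derivation:
Char counts: '$':1, 'q':1, 'r':1, 's':1, 't':2, 'u':2, 'w':4, 'x':1, 'y':2
C (first-col start): C('$')=0, C('q')=1, C('r')=2, C('s')=3, C('t')=4, C('u')=6, C('w')=8, C('x')=12, C('y')=13
L[0]='y': occ=0, LF[0]=C('y')+0=13+0=13
L[1]='w': occ=0, LF[1]=C('w')+0=8+0=8
L[2]='s': occ=0, LF[2]=C('s')+0=3+0=3
L[3]='q': occ=0, LF[3]=C('q')+0=1+0=1
L[4]='$': occ=0, LF[4]=C('$')+0=0+0=0
L[5]='w': occ=1, LF[5]=C('w')+1=8+1=9
L[6]='x': occ=0, LF[6]=C('x')+0=12+0=12
L[7]='t': occ=0, LF[7]=C('t')+0=4+0=4
L[8]='t': occ=1, LF[8]=C('t')+1=4+1=5
L[9]='w': occ=2, LF[9]=C('w')+2=8+2=10
L[10]='u': occ=0, LF[10]=C('u')+0=6+0=6
L[11]='u': occ=1, LF[11]=C('u')+1=6+1=7
L[12]='w': occ=3, LF[12]=C('w')+3=8+3=11
L[13]='y': occ=1, LF[13]=C('y')+1=13+1=14
L[14]='r': occ=0, LF[14]=C('r')+0=2+0=2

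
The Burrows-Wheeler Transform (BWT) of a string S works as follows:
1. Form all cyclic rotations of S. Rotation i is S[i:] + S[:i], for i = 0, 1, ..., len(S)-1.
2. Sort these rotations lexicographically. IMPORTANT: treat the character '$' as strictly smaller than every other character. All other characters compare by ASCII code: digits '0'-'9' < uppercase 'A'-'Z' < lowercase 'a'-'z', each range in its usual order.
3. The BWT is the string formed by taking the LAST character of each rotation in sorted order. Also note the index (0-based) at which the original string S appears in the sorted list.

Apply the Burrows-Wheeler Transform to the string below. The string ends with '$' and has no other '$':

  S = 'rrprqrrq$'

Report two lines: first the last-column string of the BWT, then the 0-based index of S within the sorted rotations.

All 9 rotations (rotation i = S[i:]+S[:i]):
  rot[0] = rrprqrrq$
  rot[1] = rprqrrq$r
  rot[2] = prqrrq$rr
  rot[3] = rqrrq$rrp
  rot[4] = qrrq$rrpr
  rot[5] = rrq$rrprq
  rot[6] = rq$rrprqr
  rot[7] = q$rrprqrr
  rot[8] = $rrprqrrq
Sorted (with $ < everything):
  sorted[0] = $rrprqrrq  (last char: 'q')
  sorted[1] = prqrrq$rr  (last char: 'r')
  sorted[2] = q$rrprqrr  (last char: 'r')
  sorted[3] = qrrq$rrpr  (last char: 'r')
  sorted[4] = rprqrrq$r  (last char: 'r')
  sorted[5] = rq$rrprqr  (last char: 'r')
  sorted[6] = rqrrq$rrp  (last char: 'p')
  sorted[7] = rrprqrrq$  (last char: '$')
  sorted[8] = rrq$rrprq  (last char: 'q')
Last column: qrrrrrp$q
Original string S is at sorted index 7

Answer: qrrrrrp$q
7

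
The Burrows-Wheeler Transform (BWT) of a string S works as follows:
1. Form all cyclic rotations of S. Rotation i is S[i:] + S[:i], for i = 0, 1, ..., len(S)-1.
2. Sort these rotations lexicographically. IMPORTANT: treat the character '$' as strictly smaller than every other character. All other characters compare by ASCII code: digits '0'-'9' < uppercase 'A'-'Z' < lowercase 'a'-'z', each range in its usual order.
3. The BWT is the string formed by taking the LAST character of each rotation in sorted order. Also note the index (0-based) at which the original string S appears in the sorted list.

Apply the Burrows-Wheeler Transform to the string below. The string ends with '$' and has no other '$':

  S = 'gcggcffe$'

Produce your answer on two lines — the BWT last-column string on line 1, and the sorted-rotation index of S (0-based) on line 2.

Answer: eggffcg$c
7

Derivation:
All 9 rotations (rotation i = S[i:]+S[:i]):
  rot[0] = gcggcffe$
  rot[1] = cggcffe$g
  rot[2] = ggcffe$gc
  rot[3] = gcffe$gcg
  rot[4] = cffe$gcgg
  rot[5] = ffe$gcggc
  rot[6] = fe$gcggcf
  rot[7] = e$gcggcff
  rot[8] = $gcggcffe
Sorted (with $ < everything):
  sorted[0] = $gcggcffe  (last char: 'e')
  sorted[1] = cffe$gcgg  (last char: 'g')
  sorted[2] = cggcffe$g  (last char: 'g')
  sorted[3] = e$gcggcff  (last char: 'f')
  sorted[4] = fe$gcggcf  (last char: 'f')
  sorted[5] = ffe$gcggc  (last char: 'c')
  sorted[6] = gcffe$gcg  (last char: 'g')
  sorted[7] = gcggcffe$  (last char: '$')
  sorted[8] = ggcffe$gc  (last char: 'c')
Last column: eggffcg$c
Original string S is at sorted index 7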